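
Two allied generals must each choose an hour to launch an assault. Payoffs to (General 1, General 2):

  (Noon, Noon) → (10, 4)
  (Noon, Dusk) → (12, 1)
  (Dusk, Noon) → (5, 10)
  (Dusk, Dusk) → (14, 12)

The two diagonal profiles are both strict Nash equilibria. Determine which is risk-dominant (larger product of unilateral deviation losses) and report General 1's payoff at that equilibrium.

10

At both Noon: General 1 loses 10 − 5 = 5 by deviating; General 2 loses 4 − 1 = 3. Product = 5·3 = 15.
At both Dusk: General 1 loses 14 − 12 = 2 by deviating; General 2 loses 12 − 10 = 2. Product = 2·2 = 4.
15 > 4, so both Noon is risk-dominant. General 1's payoff there is 10.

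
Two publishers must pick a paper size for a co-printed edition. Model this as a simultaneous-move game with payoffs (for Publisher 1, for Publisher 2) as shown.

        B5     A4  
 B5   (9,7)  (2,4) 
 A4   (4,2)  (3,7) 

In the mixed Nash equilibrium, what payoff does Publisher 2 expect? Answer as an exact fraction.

Publisher 1 mixes with probability p on B5, chosen so Publisher 2 is indifferent: 7p + 2(1−p) = 4p + 7(1−p) gives p = 5/8.
Publisher 2's expected payoff is 7·5/8 + 2·3/8 = 41/8.

41/8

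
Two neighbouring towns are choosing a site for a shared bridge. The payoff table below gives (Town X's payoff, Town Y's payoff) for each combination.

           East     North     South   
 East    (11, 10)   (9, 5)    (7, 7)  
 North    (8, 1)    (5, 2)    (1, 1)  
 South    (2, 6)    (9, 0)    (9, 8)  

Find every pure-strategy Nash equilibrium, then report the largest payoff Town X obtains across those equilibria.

Both East is a pure NE (Town X: 11 ≥ 8; Town Y: 10 ≥ 7). Town X gets 11.
Both South is a pure NE (Town X: 9 ≥ 7; Town Y: 8 ≥ 6). Town X gets 9.
Every other cell has a profitable deviation for at least one player. Highest of {11, 9} is 11.

11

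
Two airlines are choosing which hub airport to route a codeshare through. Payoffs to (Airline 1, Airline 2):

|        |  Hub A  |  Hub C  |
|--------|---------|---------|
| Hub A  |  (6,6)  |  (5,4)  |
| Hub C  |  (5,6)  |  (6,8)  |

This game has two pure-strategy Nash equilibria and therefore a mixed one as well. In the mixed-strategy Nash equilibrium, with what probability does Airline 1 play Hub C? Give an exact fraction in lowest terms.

1/2

Airline 1's mix p on Hub A must make Airline 2 indifferent between Hub A and Hub C.
Airline 2's payoff from Hub A: 6p + 6(1−p). From Hub C: 4p + 8(1−p).
Set equal: 2p = 2(1−p) → p = 2/4 = 1/2.
Probability on Hub C is 1 − 1/2 = 1/2.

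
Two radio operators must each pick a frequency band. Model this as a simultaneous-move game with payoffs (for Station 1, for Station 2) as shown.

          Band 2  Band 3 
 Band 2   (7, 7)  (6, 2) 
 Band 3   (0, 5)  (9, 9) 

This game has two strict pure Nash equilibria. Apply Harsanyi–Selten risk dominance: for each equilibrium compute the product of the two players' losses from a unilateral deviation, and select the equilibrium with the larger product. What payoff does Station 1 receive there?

At both Band 2: Station 1 loses 7 − 0 = 7 by deviating; Station 2 loses 7 − 2 = 5. Product = 7·5 = 35.
At both Band 3: Station 1 loses 9 − 6 = 3 by deviating; Station 2 loses 9 − 5 = 4. Product = 3·4 = 12.
35 > 12, so both Band 2 is risk-dominant. Station 1's payoff there is 7.

7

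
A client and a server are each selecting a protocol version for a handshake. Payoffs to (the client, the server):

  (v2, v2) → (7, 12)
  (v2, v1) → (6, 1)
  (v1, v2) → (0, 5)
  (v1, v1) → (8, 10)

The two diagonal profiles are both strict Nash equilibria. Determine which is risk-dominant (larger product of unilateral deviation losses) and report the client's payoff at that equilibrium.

7

At both v2: the client loses 7 − 0 = 7 by deviating; the server loses 12 − 1 = 11. Product = 7·11 = 77.
At both v1: the client loses 8 − 6 = 2 by deviating; the server loses 10 − 5 = 5. Product = 2·5 = 10.
77 > 10, so both v2 is risk-dominant. The client's payoff there is 7.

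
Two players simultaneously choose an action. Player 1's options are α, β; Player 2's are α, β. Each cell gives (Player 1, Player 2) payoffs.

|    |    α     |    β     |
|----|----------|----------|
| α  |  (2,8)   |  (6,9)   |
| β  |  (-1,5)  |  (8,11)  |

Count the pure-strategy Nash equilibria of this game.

1

Both β: Player 1 gets 8 (best alternative 6); Player 2 gets 11 (best alternative 5). Neither deviates — NE.
Both α is not a NE: Player 2 would switch to β (9 > 8).
No other cell survives both best-response checks, so there is 1 pure NE.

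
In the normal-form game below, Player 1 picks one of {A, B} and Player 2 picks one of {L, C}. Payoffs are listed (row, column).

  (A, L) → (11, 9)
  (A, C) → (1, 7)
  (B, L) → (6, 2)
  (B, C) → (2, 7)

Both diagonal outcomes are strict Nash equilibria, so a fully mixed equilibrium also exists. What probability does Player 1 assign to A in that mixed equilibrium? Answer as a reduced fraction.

Player 1's mix p on A must make Player 2 indifferent between L and C.
Player 2's payoff from L: 9p + 2(1−p). From C: 7p + 7(1−p).
Set equal: 2p = 5(1−p) → p = 5/7.

5/7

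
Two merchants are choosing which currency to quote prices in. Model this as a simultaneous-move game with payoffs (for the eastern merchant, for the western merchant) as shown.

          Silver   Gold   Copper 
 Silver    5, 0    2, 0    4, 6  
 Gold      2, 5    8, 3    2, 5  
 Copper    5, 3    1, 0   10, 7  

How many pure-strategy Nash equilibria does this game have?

1

Both Copper: the eastern merchant gets 10 (best alternative 4); the western merchant gets 7 (best alternative 3). Neither deviates — NE.
Both Gold is not a NE: the western merchant would switch to Silver (5 > 3).
No other cell survives both best-response checks, so there is 1 pure NE.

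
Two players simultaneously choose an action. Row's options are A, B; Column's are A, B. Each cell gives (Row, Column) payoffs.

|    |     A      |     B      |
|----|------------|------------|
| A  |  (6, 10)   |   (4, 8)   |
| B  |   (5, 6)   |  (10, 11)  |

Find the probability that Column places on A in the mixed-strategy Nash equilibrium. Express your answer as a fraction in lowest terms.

Column's mix q on A must make Row indifferent between A and B.
Row's payoff from A: 6q + 4(1−q). From B: 5q + 10(1−q).
Set equal: 1q = 6(1−q) → q = 6/7.

6/7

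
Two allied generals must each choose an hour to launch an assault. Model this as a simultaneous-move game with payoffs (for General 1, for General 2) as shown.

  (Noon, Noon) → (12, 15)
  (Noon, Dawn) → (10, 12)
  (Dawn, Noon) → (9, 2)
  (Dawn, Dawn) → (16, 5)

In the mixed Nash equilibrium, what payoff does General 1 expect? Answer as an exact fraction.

34/3

General 2 mixes with probability q on Noon, chosen so General 1 is indifferent: 12q + 10(1−q) = 9q + 16(1−q) gives q = 2/3.
General 1's expected payoff (from either row, since indifferent) is 12·2/3 + 10·1/3 = 34/3.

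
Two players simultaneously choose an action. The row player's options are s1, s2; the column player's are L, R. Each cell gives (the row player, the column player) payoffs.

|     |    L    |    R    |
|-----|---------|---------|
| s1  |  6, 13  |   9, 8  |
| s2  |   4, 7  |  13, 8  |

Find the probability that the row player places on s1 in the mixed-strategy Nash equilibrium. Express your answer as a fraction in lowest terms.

1/6

The row player's mix p on s1 must make the column player indifferent between L and R.
The column player's payoff from L: 13p + 7(1−p). From R: 8p + 8(1−p).
Set equal: 5p = 1(1−p) → p = 1/6.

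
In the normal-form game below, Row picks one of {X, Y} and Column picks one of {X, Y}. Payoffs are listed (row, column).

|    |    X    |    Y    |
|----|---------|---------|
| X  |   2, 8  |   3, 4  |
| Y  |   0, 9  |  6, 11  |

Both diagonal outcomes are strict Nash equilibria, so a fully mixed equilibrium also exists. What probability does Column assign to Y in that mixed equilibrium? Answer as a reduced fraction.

2/5

Column's mix q on X must make Row indifferent between X and Y.
Row's payoff from X: 2q + 3(1−q). From Y: 0q + 6(1−q).
Set equal: 2q = 3(1−q) → q = 3/5.
Probability on Y is 1 − 3/5 = 2/5.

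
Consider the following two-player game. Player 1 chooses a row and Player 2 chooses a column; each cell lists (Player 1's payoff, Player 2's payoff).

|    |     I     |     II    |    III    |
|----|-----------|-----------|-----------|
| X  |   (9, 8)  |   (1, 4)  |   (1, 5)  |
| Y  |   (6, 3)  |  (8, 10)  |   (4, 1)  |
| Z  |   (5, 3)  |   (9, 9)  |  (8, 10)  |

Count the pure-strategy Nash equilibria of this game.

2

(X, I): Player 1 gets 9 (best alternative 6); Player 2 gets 8 (best alternative 5). Neither deviates — NE.
(Z, III): Player 1 gets 8 (best alternative 4); Player 2 gets 10 (best alternative 9). Neither deviates — NE.
(Y, II) is not a NE: Player 1 would switch to Z (9 > 8).
No other cell survives both best-response checks, so there are 2 pure NE.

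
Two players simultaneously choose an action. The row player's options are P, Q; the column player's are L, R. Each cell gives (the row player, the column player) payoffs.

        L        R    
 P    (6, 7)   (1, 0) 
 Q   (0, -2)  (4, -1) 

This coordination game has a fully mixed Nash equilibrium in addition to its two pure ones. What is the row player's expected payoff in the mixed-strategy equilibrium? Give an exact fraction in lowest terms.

8/3

The column player mixes with probability q on L, chosen so the row player is indifferent: 6q + 1(1−q) = 0q + 4(1−q) gives q = 1/3.
The row player's expected payoff (from either row, since indifferent) is 6·1/3 + 1·2/3 = 8/3.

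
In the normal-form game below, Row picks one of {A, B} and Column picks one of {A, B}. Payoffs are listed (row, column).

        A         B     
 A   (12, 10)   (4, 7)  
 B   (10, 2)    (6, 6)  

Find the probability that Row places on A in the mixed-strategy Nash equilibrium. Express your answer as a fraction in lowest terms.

4/7

Row's mix p on A must make Column indifferent between A and B.
Column's payoff from A: 10p + 2(1−p). From B: 7p + 6(1−p).
Set equal: 3p = 4(1−p) → p = 4/7.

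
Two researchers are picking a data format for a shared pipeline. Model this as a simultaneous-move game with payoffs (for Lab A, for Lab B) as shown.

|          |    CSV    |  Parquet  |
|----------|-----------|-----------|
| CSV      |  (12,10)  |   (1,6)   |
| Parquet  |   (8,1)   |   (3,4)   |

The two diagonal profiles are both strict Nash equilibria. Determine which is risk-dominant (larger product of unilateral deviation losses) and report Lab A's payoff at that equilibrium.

At both CSV: Lab A loses 12 − 8 = 4 by deviating; Lab B loses 10 − 6 = 4. Product = 4·4 = 16.
At both Parquet: Lab A loses 3 − 1 = 2 by deviating; Lab B loses 4 − 1 = 3. Product = 2·3 = 6.
16 > 6, so both CSV is risk-dominant. Lab A's payoff there is 12.

12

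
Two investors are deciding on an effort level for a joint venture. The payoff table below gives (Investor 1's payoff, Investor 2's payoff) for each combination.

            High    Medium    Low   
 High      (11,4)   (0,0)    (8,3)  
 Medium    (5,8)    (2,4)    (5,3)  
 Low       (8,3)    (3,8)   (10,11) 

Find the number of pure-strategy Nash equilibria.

2

Both High: Investor 1 gets 11 (best alternative 8); Investor 2 gets 4 (best alternative 3). Neither deviates — NE.
Both Low: Investor 1 gets 10 (best alternative 8); Investor 2 gets 11 (best alternative 8). Neither deviates — NE.
Both Medium is not a NE: Investor 1 would switch to Low (3 > 2).
No other cell survives both best-response checks, so there are 2 pure NE.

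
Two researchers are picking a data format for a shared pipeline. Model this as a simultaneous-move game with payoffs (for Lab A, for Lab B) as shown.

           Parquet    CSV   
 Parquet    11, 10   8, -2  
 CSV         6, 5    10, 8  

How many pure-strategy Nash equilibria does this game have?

Both Parquet: Lab A gets 11 (best alternative 6); Lab B gets 10 (best alternative -2). Neither deviates — NE.
Both CSV: Lab A gets 10 (best alternative 8); Lab B gets 8 (best alternative 5). Neither deviates — NE.
(Parquet, CSV) is not a NE: Lab A would switch to CSV (10 > 8).
No other cell survives both best-response checks, so there are 2 pure NE.

2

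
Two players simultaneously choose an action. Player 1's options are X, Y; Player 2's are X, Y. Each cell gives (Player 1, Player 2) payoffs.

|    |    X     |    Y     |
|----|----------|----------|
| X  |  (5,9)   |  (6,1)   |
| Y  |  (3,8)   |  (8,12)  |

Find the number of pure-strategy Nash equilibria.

2

Both X: Player 1 gets 5 (best alternative 3); Player 2 gets 9 (best alternative 1). Neither deviates — NE.
Both Y: Player 1 gets 8 (best alternative 6); Player 2 gets 12 (best alternative 8). Neither deviates — NE.
(X, Y) is not a NE: Player 1 would switch to Y (8 > 6).
No other cell survives both best-response checks, so there are 2 pure NE.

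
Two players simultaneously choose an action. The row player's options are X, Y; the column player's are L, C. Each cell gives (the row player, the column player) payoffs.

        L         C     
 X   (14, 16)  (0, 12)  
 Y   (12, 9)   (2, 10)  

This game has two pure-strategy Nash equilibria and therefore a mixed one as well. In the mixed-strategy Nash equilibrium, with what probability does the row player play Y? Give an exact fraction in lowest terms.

The row player's mix p on X must make the column player indifferent between L and C.
The column player's payoff from L: 16p + 9(1−p). From C: 12p + 10(1−p).
Set equal: 4p = 1(1−p) → p = 1/5.
Probability on Y is 1 − 1/5 = 4/5.

4/5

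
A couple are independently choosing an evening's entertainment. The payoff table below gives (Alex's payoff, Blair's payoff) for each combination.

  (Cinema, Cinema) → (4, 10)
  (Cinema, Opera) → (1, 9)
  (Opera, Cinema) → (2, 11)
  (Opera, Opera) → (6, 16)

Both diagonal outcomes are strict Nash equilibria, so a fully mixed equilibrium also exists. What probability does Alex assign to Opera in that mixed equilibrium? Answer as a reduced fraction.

Alex's mix p on Cinema must make Blair indifferent between Cinema and Opera.
Blair's payoff from Cinema: 10p + 11(1−p). From Opera: 9p + 16(1−p).
Set equal: 1p = 5(1−p) → p = 5/6.
Probability on Opera is 1 − 5/6 = 1/6.

1/6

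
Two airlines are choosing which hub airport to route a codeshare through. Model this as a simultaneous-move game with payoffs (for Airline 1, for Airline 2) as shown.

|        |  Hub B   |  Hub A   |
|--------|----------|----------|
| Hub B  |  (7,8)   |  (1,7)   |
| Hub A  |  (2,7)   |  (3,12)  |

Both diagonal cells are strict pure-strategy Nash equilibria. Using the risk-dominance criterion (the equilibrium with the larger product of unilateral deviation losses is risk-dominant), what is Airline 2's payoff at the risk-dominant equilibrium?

At both Hub B: Airline 1 loses 7 − 2 = 5 by deviating; Airline 2 loses 8 − 7 = 1. Product = 5·1 = 5.
At both Hub A: Airline 1 loses 3 − 1 = 2 by deviating; Airline 2 loses 12 − 7 = 5. Product = 2·5 = 10.
10 > 5, so both Hub A is risk-dominant. Airline 2's payoff there is 12.

12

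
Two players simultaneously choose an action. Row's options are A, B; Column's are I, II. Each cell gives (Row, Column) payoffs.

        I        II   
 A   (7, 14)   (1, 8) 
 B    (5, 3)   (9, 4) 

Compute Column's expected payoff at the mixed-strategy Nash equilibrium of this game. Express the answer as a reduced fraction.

Row mixes with probability p on A, chosen so Column is indifferent: 14p + 3(1−p) = 8p + 4(1−p) gives p = 1/7.
Column's expected payoff is 14·1/7 + 3·6/7 = 32/7.

32/7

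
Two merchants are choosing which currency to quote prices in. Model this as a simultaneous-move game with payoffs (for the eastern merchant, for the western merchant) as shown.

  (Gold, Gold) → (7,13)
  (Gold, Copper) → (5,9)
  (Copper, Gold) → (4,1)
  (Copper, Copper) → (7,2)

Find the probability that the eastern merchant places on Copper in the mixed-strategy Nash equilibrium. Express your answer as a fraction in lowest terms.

The eastern merchant's mix p on Gold must make the western merchant indifferent between Gold and Copper.
The western merchant's payoff from Gold: 13p + 1(1−p). From Copper: 9p + 2(1−p).
Set equal: 4p = 1(1−p) → p = 1/5.
Probability on Copper is 1 − 1/5 = 4/5.

4/5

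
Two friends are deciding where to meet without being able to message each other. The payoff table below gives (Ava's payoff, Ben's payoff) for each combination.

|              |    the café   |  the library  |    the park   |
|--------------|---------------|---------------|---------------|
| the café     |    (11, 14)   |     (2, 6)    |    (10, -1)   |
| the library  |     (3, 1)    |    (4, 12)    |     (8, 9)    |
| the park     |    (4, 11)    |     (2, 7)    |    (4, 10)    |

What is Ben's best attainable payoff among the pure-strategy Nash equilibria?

Both the café is a pure NE (Ava: 11 ≥ 4; Ben: 14 ≥ 6). Ben gets 14.
Both the library is a pure NE (Ava: 4 ≥ 2; Ben: 12 ≥ 9). Ben gets 12.
Every other cell has a profitable deviation for at least one player. Highest of {14, 12} is 14.

14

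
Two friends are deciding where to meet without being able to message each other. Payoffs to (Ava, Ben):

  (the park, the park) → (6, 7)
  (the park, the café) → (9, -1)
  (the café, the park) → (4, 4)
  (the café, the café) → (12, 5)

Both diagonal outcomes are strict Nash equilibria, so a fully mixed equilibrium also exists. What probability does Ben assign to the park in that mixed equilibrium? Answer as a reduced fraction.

Ben's mix q on the park must make Ava indifferent between the park and the café.
Ava's payoff from the park: 6q + 9(1−q). From the café: 4q + 12(1−q).
Set equal: 2q = 3(1−q) → q = 3/5.

3/5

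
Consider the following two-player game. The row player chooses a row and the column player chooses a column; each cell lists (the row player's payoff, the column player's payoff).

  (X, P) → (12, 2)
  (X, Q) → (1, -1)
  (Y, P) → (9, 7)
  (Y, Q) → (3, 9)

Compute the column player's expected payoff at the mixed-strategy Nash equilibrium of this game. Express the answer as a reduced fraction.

The row player mixes with probability p on X, chosen so the column player is indifferent: 2p + 7(1−p) = (-1)p + 9(1−p) gives p = 2/5.
The column player's expected payoff is 2·2/5 + 7·3/5 = 5.

5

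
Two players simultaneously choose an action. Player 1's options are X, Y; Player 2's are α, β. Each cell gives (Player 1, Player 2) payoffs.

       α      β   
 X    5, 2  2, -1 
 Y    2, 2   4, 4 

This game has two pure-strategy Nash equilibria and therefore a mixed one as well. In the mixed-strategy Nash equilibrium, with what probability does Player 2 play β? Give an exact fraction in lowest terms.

Player 2's mix q on α must make Player 1 indifferent between X and Y.
Player 1's payoff from X: 5q + 2(1−q). From Y: 2q + 4(1−q).
Set equal: 3q = 2(1−q) → q = 2/5.
Probability on β is 1 − 2/5 = 3/5.

3/5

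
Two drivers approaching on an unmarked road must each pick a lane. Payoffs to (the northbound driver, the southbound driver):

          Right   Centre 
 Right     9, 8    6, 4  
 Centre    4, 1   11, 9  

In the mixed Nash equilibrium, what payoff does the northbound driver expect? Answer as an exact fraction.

15/2

The southbound driver mixes with probability q on Right, chosen so the northbound driver is indifferent: 9q + 6(1−q) = 4q + 11(1−q) gives q = 1/2.
The northbound driver's expected payoff (from either row, since indifferent) is 9·1/2 + 6·1/2 = 15/2.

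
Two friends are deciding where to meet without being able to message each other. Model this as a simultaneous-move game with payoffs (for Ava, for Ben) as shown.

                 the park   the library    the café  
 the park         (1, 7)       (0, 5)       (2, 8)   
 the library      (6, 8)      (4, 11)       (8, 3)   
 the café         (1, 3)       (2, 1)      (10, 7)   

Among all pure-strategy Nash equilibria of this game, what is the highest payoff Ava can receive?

Both the library is a pure NE (Ava: 4 ≥ 2; Ben: 11 ≥ 8). Ava gets 4.
Both the café is a pure NE (Ava: 10 ≥ 8; Ben: 7 ≥ 3). Ava gets 10.
Every other cell has a profitable deviation for at least one player. Highest of {4, 10} is 10.

10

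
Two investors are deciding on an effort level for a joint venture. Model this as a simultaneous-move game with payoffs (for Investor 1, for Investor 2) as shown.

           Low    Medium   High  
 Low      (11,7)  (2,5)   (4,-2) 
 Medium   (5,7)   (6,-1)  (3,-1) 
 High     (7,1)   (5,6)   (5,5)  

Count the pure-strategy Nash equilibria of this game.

1

Both Low: Investor 1 gets 11 (best alternative 7); Investor 2 gets 7 (best alternative 5). Neither deviates — NE.
Both High is not a NE: Investor 2 would switch to Medium (6 > 5).
No other cell survives both best-response checks, so there is 1 pure NE.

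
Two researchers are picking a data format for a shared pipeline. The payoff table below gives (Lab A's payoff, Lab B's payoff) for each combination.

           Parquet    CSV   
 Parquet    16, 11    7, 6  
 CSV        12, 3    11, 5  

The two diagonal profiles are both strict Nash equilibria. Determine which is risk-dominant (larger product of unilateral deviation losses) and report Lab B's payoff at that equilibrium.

At both Parquet: Lab A loses 16 − 12 = 4 by deviating; Lab B loses 11 − 6 = 5. Product = 4·5 = 20.
At both CSV: Lab A loses 11 − 7 = 4 by deviating; Lab B loses 5 − 3 = 2. Product = 4·2 = 8.
20 > 8, so both Parquet is risk-dominant. Lab B's payoff there is 11.

11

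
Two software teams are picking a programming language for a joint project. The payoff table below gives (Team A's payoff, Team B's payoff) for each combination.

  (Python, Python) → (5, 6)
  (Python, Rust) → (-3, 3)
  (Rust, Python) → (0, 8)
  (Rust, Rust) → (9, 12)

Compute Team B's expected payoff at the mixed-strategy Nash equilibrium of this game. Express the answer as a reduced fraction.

48/7

Team A mixes with probability p on Python, chosen so Team B is indifferent: 6p + 8(1−p) = 3p + 12(1−p) gives p = 4/7.
Team B's expected payoff is 6·4/7 + 8·3/7 = 48/7.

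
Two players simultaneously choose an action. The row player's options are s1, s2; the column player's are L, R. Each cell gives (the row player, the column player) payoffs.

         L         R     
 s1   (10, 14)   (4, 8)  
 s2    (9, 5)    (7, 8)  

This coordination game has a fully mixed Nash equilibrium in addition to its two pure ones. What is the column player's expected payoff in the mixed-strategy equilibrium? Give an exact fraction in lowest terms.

The row player mixes with probability p on s1, chosen so the column player is indifferent: 14p + 5(1−p) = 8p + 8(1−p) gives p = 1/3.
The column player's expected payoff is 14·1/3 + 5·2/3 = 8.

8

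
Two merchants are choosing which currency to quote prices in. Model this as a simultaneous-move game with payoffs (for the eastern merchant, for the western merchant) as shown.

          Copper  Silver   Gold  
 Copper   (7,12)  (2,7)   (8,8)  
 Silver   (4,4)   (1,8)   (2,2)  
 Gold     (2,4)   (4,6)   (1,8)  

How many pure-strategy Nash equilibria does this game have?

1

Both Copper: the eastern merchant gets 7 (best alternative 4); the western merchant gets 12 (best alternative 8). Neither deviates — NE.
Both Gold is not a NE: the eastern merchant would switch to Copper (8 > 1).
No other cell survives both best-response checks, so there is 1 pure NE.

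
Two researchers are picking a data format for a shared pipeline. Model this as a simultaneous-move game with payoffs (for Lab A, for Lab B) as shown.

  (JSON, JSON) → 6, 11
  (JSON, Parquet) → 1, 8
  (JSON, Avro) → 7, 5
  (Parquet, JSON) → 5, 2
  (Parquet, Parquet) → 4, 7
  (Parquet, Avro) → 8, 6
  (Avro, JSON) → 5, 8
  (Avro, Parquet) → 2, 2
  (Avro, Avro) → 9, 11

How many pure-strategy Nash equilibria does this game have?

Both JSON: Lab A gets 6 (best alternative 5); Lab B gets 11 (best alternative 8). Neither deviates — NE.
Both Parquet: Lab A gets 4 (best alternative 2); Lab B gets 7 (best alternative 6). Neither deviates — NE.
Both Avro: Lab A gets 9 (best alternative 8); Lab B gets 11 (best alternative 8). Neither deviates — NE.
(Avro, Parquet) is not a NE: Lab A would switch to Parquet (4 > 2).
No other cell survives both best-response checks, so there are 3 pure NE.

3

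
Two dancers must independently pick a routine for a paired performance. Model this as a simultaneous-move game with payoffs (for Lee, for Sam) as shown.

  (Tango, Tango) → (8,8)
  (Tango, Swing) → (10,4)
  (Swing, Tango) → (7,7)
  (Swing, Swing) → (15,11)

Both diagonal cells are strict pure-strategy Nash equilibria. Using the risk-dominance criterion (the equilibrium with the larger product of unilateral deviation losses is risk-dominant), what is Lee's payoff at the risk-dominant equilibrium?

15

At both Tango: Lee loses 8 − 7 = 1 by deviating; Sam loses 8 − 4 = 4. Product = 1·4 = 4.
At both Swing: Lee loses 15 − 10 = 5 by deviating; Sam loses 11 − 7 = 4. Product = 5·4 = 20.
20 > 4, so both Swing is risk-dominant. Lee's payoff there is 15.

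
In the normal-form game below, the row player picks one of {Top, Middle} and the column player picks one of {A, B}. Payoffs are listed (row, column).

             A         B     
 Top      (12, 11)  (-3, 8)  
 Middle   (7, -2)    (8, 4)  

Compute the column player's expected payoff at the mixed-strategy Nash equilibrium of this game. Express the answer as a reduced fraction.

20/3

The row player mixes with probability p on Top, chosen so the column player is indifferent: 11p + (-2)(1−p) = 8p + 4(1−p) gives p = 2/3.
The column player's expected payoff is 11·2/3 + (-2)·1/3 = 20/3.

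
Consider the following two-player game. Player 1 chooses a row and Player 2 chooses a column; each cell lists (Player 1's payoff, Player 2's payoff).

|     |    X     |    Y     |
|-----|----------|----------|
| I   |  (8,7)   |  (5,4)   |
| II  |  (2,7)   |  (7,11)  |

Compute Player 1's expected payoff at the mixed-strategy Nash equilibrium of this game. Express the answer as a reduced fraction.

Player 2 mixes with probability q on X, chosen so Player 1 is indifferent: 8q + 5(1−q) = 2q + 7(1−q) gives q = 1/4.
Player 1's expected payoff (from either row, since indifferent) is 8·1/4 + 5·3/4 = 23/4.

23/4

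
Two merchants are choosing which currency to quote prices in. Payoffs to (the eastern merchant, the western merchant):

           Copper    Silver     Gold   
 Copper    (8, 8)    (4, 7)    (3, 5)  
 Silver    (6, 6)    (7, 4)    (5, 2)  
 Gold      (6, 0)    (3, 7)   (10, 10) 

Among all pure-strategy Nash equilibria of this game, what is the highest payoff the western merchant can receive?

10

Both Copper is a pure NE (the eastern merchant: 8 ≥ 6; the western merchant: 8 ≥ 7). The western merchant gets 8.
Both Gold is a pure NE (the eastern merchant: 10 ≥ 5; the western merchant: 10 ≥ 7). The western merchant gets 10.
Every other cell has a profitable deviation for at least one player. Highest of {8, 10} is 10.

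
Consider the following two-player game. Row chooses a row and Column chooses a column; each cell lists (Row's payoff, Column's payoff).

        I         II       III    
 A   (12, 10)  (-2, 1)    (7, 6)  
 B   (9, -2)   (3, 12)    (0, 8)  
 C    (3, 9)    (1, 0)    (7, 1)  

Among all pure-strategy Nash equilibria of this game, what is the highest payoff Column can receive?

12

(A, I) is a pure NE (Row: 12 ≥ 9; Column: 10 ≥ 6). Column gets 10.
(B, II) is a pure NE (Row: 3 ≥ 1; Column: 12 ≥ 8). Column gets 12.
Every other cell has a profitable deviation for at least one player. Highest of {10, 12} is 12.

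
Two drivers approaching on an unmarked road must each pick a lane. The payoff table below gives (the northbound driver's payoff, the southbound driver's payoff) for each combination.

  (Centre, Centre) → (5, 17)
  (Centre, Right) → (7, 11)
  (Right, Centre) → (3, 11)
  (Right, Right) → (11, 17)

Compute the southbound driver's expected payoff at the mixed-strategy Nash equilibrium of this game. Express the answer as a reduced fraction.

The northbound driver mixes with probability p on Centre, chosen so the southbound driver is indifferent: 17p + 11(1−p) = 11p + 17(1−p) gives p = 1/2.
The southbound driver's expected payoff is 17·1/2 + 11·1/2 = 14.

14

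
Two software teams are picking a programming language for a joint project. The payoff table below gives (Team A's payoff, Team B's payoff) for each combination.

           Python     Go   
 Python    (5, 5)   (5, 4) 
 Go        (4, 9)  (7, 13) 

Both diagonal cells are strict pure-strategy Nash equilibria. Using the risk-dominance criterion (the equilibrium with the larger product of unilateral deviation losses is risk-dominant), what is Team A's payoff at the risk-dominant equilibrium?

7

At both Python: Team A loses 5 − 4 = 1 by deviating; Team B loses 5 − 4 = 1. Product = 1·1 = 1.
At both Go: Team A loses 7 − 5 = 2 by deviating; Team B loses 13 − 9 = 4. Product = 2·4 = 8.
8 > 1, so both Go is risk-dominant. Team A's payoff there is 7.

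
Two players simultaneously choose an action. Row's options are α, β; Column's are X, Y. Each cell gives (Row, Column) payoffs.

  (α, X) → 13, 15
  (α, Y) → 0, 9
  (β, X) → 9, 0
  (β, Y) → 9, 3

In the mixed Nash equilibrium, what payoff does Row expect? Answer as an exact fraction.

9

Column mixes with probability q on X, chosen so Row is indifferent: 13q + 0(1−q) = 9q + 9(1−q) gives q = 9/13.
Row's expected payoff (from either row, since indifferent) is 13·9/13 + 0·4/13 = 9.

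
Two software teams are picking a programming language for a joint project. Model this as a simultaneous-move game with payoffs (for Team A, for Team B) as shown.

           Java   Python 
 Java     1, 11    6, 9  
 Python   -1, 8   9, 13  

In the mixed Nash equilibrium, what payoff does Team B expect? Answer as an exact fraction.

Team A mixes with probability p on Java, chosen so Team B is indifferent: 11p + 8(1−p) = 9p + 13(1−p) gives p = 5/7.
Team B's expected payoff is 11·5/7 + 8·2/7 = 71/7.

71/7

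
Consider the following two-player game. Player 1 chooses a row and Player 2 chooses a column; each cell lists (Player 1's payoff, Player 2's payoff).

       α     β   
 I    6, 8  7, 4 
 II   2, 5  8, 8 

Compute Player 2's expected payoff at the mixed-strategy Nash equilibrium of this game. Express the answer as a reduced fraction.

Player 1 mixes with probability p on I, chosen so Player 2 is indifferent: 8p + 5(1−p) = 4p + 8(1−p) gives p = 3/7.
Player 2's expected payoff is 8·3/7 + 5·4/7 = 44/7.

44/7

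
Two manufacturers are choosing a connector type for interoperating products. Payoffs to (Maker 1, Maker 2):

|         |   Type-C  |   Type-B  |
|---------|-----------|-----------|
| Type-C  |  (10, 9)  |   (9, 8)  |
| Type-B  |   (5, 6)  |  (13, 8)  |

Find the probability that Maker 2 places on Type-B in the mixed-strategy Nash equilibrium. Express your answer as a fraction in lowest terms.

Maker 2's mix q on Type-C must make Maker 1 indifferent between Type-C and Type-B.
Maker 1's payoff from Type-C: 10q + 9(1−q). From Type-B: 5q + 13(1−q).
Set equal: 5q = 4(1−q) → q = 4/9.
Probability on Type-B is 1 − 4/9 = 5/9.

5/9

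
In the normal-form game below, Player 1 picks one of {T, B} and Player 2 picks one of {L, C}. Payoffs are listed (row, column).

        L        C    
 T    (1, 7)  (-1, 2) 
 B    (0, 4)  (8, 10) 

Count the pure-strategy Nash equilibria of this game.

2

(T, L): Player 1 gets 1 (best alternative 0); Player 2 gets 7 (best alternative 2). Neither deviates — NE.
(B, C): Player 1 gets 8 (best alternative -1); Player 2 gets 10 (best alternative 4). Neither deviates — NE.
(T, C) is not a NE: Player 1 would switch to B (8 > -1).
No other cell survives both best-response checks, so there are 2 pure NE.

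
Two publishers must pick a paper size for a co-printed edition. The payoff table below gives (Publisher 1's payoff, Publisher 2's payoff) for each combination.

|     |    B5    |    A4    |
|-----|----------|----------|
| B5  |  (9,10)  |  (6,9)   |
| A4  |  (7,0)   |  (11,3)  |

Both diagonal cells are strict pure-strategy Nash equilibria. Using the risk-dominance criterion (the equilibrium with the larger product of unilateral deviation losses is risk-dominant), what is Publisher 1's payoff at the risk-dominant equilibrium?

11

At both B5: Publisher 1 loses 9 − 7 = 2 by deviating; Publisher 2 loses 10 − 9 = 1. Product = 2·1 = 2.
At both A4: Publisher 1 loses 11 − 6 = 5 by deviating; Publisher 2 loses 3 − 0 = 3. Product = 5·3 = 15.
15 > 2, so both A4 is risk-dominant. Publisher 1's payoff there is 11.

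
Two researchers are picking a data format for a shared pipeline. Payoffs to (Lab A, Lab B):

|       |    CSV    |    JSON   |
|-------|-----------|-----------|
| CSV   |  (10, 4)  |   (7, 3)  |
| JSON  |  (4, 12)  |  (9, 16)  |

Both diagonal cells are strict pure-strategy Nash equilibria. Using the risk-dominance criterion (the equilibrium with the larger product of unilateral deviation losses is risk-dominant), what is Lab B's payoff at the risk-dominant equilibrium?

16

At both CSV: Lab A loses 10 − 4 = 6 by deviating; Lab B loses 4 − 3 = 1. Product = 6·1 = 6.
At both JSON: Lab A loses 9 − 7 = 2 by deviating; Lab B loses 16 − 12 = 4. Product = 2·4 = 8.
8 > 6, so both JSON is risk-dominant. Lab B's payoff there is 16.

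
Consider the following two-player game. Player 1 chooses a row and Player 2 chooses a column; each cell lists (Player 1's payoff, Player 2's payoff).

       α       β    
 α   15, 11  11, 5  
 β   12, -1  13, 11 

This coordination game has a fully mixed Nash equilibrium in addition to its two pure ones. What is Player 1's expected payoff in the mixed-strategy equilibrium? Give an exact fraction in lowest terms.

Player 2 mixes with probability q on α, chosen so Player 1 is indifferent: 15q + 11(1−q) = 12q + 13(1−q) gives q = 2/5.
Player 1's expected payoff (from either row, since indifferent) is 15·2/5 + 11·3/5 = 63/5.

63/5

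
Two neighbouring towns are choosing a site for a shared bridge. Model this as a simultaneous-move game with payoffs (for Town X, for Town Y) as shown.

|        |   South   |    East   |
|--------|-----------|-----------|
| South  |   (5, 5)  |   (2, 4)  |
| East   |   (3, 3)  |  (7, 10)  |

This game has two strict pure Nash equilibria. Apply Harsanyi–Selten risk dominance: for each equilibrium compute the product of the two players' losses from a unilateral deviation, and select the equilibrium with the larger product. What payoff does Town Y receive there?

10

At both South: Town X loses 5 − 3 = 2 by deviating; Town Y loses 5 − 4 = 1. Product = 2·1 = 2.
At both East: Town X loses 7 − 2 = 5 by deviating; Town Y loses 10 − 3 = 7. Product = 5·7 = 35.
35 > 2, so both East is risk-dominant. Town Y's payoff there is 10.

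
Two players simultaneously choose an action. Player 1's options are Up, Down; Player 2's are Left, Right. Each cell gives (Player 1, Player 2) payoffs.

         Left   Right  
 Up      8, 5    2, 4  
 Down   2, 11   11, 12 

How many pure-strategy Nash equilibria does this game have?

2

(Up, Left): Player 1 gets 8 (best alternative 2); Player 2 gets 5 (best alternative 4). Neither deviates — NE.
(Down, Right): Player 1 gets 11 (best alternative 2); Player 2 gets 12 (best alternative 11). Neither deviates — NE.
(Up, Right) is not a NE: Player 1 would switch to Down (11 > 2).
No other cell survives both best-response checks, so there are 2 pure NE.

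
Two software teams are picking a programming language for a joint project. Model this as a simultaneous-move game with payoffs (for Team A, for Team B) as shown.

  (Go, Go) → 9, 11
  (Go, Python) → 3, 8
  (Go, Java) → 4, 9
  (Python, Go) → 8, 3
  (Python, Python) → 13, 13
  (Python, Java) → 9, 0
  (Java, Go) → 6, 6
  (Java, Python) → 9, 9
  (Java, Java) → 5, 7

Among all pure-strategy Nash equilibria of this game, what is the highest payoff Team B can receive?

Both Go is a pure NE (Team A: 9 ≥ 8; Team B: 11 ≥ 9). Team B gets 11.
Both Python is a pure NE (Team A: 13 ≥ 9; Team B: 13 ≥ 3). Team B gets 13.
Every other cell has a profitable deviation for at least one player. Highest of {11, 13} is 13.

13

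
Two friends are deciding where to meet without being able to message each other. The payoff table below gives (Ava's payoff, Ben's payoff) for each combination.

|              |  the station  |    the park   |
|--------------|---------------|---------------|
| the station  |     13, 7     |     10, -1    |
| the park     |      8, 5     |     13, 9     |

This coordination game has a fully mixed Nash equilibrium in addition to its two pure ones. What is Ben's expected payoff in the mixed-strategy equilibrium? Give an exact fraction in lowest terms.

Ava mixes with probability p on the station, chosen so Ben is indifferent: 7p + 5(1−p) = (-1)p + 9(1−p) gives p = 1/3.
Ben's expected payoff is 7·1/3 + 5·2/3 = 17/3.

17/3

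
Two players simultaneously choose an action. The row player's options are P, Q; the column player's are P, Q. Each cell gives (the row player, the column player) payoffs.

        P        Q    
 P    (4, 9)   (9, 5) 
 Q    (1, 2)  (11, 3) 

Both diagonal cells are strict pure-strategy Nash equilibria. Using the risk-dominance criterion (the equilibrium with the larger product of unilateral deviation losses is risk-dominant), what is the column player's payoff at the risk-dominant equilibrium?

At both P: the row player loses 4 − 1 = 3 by deviating; the column player loses 9 − 5 = 4. Product = 3·4 = 12.
At both Q: the row player loses 11 − 9 = 2 by deviating; the column player loses 3 − 2 = 1. Product = 2·1 = 2.
12 > 2, so both P is risk-dominant. The column player's payoff there is 9.

9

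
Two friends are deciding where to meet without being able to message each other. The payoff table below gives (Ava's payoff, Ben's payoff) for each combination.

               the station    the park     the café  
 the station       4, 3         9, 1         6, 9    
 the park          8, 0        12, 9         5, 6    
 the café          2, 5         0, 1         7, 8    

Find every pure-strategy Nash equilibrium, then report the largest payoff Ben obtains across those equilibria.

9

Both the park is a pure NE (Ava: 12 ≥ 9; Ben: 9 ≥ 6). Ben gets 9.
Both the café is a pure NE (Ava: 7 ≥ 6; Ben: 8 ≥ 5). Ben gets 8.
Every other cell has a profitable deviation for at least one player. Highest of {9, 8} is 9.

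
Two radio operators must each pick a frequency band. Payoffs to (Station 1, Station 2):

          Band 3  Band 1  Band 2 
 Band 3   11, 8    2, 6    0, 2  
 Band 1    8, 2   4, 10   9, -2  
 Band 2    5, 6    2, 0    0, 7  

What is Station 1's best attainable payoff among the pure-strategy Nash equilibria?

Both Band 3 is a pure NE (Station 1: 11 ≥ 8; Station 2: 8 ≥ 6). Station 1 gets 11.
Both Band 1 is a pure NE (Station 1: 4 ≥ 2; Station 2: 10 ≥ 2). Station 1 gets 4.
Every other cell has a profitable deviation for at least one player. Highest of {11, 4} is 11.

11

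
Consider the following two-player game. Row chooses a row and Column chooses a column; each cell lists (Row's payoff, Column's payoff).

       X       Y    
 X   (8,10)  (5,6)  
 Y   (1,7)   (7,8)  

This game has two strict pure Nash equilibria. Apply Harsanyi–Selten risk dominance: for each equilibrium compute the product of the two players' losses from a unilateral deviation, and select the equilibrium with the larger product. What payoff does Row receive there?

At both X: Row loses 8 − 1 = 7 by deviating; Column loses 10 − 6 = 4. Product = 7·4 = 28.
At both Y: Row loses 7 − 5 = 2 by deviating; Column loses 8 − 7 = 1. Product = 2·1 = 2.
28 > 2, so both X is risk-dominant. Row's payoff there is 8.

8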